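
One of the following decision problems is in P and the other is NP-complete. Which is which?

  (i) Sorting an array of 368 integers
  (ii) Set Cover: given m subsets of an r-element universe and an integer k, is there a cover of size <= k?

(i) is P: merge sort runs in O(n log n).
(ii) is NP-complete: one of Karp's 21 NP-complete problems (with k part of the input).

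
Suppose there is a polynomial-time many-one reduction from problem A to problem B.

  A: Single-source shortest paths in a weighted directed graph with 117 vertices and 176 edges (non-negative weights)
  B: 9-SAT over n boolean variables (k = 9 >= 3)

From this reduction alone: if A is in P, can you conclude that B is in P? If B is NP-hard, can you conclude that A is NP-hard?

A poly-time reduction A <=_p B transfers tractability DOWN (B easy => A easy) and hardness UP (A hard => B hard), not the reverse.
From A in P, the reduction alone does NOT give B in P: any problem in P trivially reduces to SAT, yet SAT is not known to be in P.
From B NP-hard, the reduction alone does NOT give A NP-hard: again, easy problems reduce to hard ones.
(Here in fact A is P and B is NP-complete.)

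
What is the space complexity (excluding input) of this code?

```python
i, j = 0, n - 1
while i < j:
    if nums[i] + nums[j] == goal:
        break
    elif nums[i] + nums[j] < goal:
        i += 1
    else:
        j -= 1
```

Space complexity: O(1).
Only a constant amount of auxiliary storage is used; nothing grows with n.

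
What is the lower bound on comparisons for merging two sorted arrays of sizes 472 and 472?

Adversary argument: with sizes 472 and 472 (differing by at most 1), interleave the two arrays so that every consecutive pair in the output comes from different inputs. Then each of the 943 adjacent output pairs must be directly compared, or the algorithm cannot determine their relative order. So 943 comparisons are necessary; standard merge achieves this.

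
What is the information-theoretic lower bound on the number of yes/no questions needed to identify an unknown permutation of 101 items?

There are 101! = 9425947759838359420851623124482936749562312794702543768327889353416977599316221476503087861591808346911623490003549599583369706302603264000000000000000000000000 permutations. Each yes/no question gives at most 1 bit, so at least ceil(log_2(9425947759838359420851623124482936749562312794702543768327889353416977599316221476503087861591808346911623490003549599583369706302603264000000000000000000000000)) = 532 questions are needed.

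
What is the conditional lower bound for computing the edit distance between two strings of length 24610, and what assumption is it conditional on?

Under SETH (the Strong Exponential Time Hypothesis), edit distance on length-24610 strings cannot be computed in O(n^(2-epsilon)) time for any epsilon > 0 (Backurs-Indyk). The reduction is from CNF-SAT via the orthogonal vectors problem.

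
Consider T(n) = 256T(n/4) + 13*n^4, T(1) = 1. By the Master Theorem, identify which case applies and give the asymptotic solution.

a=256, b=4, f(n)=13*n^4.
log_4(256) = 4, so n^(log_b(a)) = n^4.
f(n) = Theta(n^4), so Case 2 applies.
T(n) = Theta(n^4 log n).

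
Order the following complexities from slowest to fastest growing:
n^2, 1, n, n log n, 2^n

Ordered by growth rate: 1 < n < n log n < n^2 < 2^n.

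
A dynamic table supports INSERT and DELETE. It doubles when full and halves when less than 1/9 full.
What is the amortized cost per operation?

Using potential function Phi = |2*num_items - table_size| when load > 1/2, and Phi = table_size/2 - num_items otherwise. The gap of 1/9 vs 1/2 for shrinking prevents thrashing. Both insert and delete have O(1) amortized cost.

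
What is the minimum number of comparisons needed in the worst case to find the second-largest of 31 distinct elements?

Lower bound: finding the max needs 31-1 comparisons. By the adversary weight-doubling argument, the max must personally win >= ceil(log_2(31)) = 5 comparisons; the 2nd-largest is among those 5 losers, needing 5-1 more comparisons. Total >= 31-1 + 5-1 = 34. A balanced knockout tournament achieves this.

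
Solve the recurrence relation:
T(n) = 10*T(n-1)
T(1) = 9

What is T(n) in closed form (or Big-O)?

Each step multiplies by 10. T(n) = T(1)*10^(n-1) = 9*10^(n-1).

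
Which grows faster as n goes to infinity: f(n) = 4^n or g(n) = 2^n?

f(n) = 4^n grows faster: (4/2)^n -> infinity since 4/2 > 1.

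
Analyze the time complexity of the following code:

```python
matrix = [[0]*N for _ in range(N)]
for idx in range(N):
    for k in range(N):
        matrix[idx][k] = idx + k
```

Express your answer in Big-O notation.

Time complexity: O(n^2).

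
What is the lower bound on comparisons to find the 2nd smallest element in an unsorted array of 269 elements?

Finding the 2nd smallest of 269 elements requires Omega(n) comparisons. Every element must participate in at least one comparison; otherwise it could be the 2nd smallest.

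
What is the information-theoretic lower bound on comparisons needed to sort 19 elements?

There are 19! = 121645100408832000 possible orderings. Each comparison gives 1 bit. We need at least ceil(log_2(121645100408832000)) = 57 comparisons.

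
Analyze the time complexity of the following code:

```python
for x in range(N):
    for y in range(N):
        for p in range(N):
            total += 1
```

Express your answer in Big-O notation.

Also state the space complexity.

Time complexity: O(n^3).
Space complexity: O(1).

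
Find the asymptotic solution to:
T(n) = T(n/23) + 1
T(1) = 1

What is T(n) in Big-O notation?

Each step divides n by 23 and adds 1. After log_23(n) steps, T(n) = O(log n).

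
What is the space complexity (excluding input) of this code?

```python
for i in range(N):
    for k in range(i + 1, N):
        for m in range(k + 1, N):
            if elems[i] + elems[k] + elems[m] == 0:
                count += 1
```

Space complexity: O(1).
Only a constant amount of auxiliary storage is used; nothing grows with n.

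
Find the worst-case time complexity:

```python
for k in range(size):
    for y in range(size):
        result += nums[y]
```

Time complexity: O(n^2).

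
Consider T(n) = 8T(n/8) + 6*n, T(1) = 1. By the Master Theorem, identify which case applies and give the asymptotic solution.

a=8, b=8, f(n)=6*n.
log_8(8) = 1, so n^(log_b(a)) = n.
f(n) = Theta(n), so Case 2 applies.
T(n) = Theta(n log n).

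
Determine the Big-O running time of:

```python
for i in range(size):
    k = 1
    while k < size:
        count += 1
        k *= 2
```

Time complexity: O(n log n).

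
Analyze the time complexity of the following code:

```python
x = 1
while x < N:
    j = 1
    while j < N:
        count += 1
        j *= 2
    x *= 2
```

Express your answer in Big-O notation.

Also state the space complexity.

Time complexity: O(log^2 n).
Space complexity: O(1).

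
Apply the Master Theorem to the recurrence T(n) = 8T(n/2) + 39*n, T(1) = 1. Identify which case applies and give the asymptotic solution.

a=8, b=2, f(n)=39*n.
log_2(8) = 3 > 1.
Since f(n) = O(n^1) is polynomially smaller than n^3, Case 1 applies.
T(n) = Theta(n^3).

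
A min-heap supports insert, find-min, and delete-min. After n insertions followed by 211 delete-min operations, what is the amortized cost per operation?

Insert takes O(log n) worst case. Delete-min takes O(log n). Over a sequence of n inserts and 211 delete-mins, total cost is O((n + 211) log n). Amortized per operation: O(log n).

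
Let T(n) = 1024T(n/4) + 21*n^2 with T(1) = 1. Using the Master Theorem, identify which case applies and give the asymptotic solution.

a=1024, b=4, f(n)=21*n^2.
log_4(1024) = 5 > 2.
Since f(n) = O(n^2) is polynomially smaller than n^5, Case 1 applies.
T(n) = Theta(n^5).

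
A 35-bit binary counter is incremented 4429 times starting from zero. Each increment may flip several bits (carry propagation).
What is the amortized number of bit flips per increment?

Bit i flips on every 2^i-th increment, so over 4429 increments bit i flips floor(4429/2^i) times. Summing over i: total flips < 2 * 4429. Amortized: < 2 = O(1) per increment.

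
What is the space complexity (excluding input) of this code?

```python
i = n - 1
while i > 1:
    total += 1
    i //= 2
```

Space complexity: O(1).
Only a constant amount of auxiliary storage is used; nothing grows with n.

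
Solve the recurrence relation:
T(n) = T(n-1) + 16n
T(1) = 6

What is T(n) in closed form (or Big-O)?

Unrolling: T(n) = 6 + 16*(2 + 3 + ... + n) = 6 + 16*(n(n+1)/2 - 1) = O(n^2).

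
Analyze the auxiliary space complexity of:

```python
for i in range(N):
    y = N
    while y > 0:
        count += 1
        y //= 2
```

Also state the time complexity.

Space complexity: O(1).
Only a constant amount of auxiliary storage is used; nothing grows with n.
Time complexity: O(n log n).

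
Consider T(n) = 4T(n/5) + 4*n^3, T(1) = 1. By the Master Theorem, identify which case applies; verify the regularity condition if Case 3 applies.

a=4, b=5, f(n)=4*n^3.
log_5(4) = 0.8614 < 3.
f(n) = Omega(n^(0.8614+epsilon)) for some epsilon > 0, so Case 3 is the candidate.
Regularity: a*f(n/b) = 4*4*(n/5)^3 = (4/125)*4*n^3 <= c*f(n) with c = 4/125 < 1. Satisfied.
Case 3: T(n) = Theta(n^3).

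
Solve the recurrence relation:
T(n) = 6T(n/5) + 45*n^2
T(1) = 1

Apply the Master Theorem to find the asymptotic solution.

a=6, b=5, f(n)=45*n^2. log_5(6) = 1.113 < 2. Case 3: T(n) = O(n^2).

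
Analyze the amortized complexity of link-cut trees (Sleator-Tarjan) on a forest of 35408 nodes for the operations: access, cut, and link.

Link-cut trees represent the forest using splay trees over preferred paths. With potential Phi = sum over nodes of log(size of virtual subtree), each access on 35408 nodes is O(log 35408) = O(log n) amortized by the splay-tree access lemma. Cut and link are O(1) plus one access.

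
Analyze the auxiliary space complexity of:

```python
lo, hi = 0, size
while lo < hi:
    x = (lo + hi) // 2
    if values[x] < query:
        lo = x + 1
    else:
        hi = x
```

Space complexity: O(1).
Only a constant amount of auxiliary storage is used; nothing grows with n.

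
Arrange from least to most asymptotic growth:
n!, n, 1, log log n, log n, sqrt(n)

Ordered by growth rate: 1 < log log n < log n < sqrt(n) < n < n!.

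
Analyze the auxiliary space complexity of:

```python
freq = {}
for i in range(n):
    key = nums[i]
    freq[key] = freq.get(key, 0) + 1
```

Space complexity: O(n).
Auxiliary storage grows linearly with the input size n in the worst case.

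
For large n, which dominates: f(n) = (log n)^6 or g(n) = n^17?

g(n) = n^17 grows faster: any positive polynomial dominates any polylog.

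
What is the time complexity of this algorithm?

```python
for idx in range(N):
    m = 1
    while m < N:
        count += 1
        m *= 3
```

Time complexity: O(n log n).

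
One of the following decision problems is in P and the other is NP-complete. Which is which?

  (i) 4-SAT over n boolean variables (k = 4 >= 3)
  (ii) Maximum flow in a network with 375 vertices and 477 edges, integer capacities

(i) is NP-complete: 3-SAT is NP-complete (Cook-Levin); k-SAT for k>=3 reduces from 3-SAT.
(ii) is P: Edmonds-Karp / push-relabel run in polynomial time.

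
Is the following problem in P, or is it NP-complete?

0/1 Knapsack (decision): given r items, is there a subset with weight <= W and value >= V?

This problem is NP-complete: reduces from Subset Sum.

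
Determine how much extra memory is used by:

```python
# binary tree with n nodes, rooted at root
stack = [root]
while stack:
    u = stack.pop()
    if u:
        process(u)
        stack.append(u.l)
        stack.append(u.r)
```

Space complexity: O(n).
Auxiliary storage grows linearly with the input size n in the worst case.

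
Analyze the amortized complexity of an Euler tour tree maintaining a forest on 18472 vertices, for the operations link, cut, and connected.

An Euler tour tree stores each tree's Euler tour as a balanced BST keyed by tour position. On 18472 vertices: link concatenates two tours via O(1) splits/joins of size <= 2*18472 (O(log n)); cut splits the tour at the two occurrences of the edge (O(log n)); connected compares BST roots (O(log n) to find the root). All O(log n) amortized.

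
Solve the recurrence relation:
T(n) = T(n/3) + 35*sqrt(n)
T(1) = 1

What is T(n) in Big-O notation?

Each level contributes sqrt(n/3^k). Geometric series with ratio 1/sqrt(3) < 1 sums to O(sqrt(n)).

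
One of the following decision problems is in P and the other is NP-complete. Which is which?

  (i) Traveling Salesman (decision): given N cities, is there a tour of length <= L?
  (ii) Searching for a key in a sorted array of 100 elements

(i) is NP-complete: reduces from Hamiltonian Cycle.
(ii) is P: binary search runs in O(log n).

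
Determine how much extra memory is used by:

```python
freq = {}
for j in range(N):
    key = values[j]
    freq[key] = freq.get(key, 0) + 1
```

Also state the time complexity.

Space complexity: O(n).
Auxiliary storage grows linearly with the input size n in the worst case.
Time complexity: O(n).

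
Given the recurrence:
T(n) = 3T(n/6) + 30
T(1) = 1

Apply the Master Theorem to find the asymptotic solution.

a=3, b=6, f(n)=30. log_6(3) = 0.6131. Case 1 of Master Theorem: T(n) = O(n^0.6131).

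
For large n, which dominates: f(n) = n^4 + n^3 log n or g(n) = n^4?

f(n) = n^4 + n^3 log n and g(n) = n^4 are Theta of each other: the lower-order n^3 log n term is o(n^4); both are Theta(n^4).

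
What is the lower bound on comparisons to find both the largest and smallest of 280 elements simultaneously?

Pair elements first (floor(280/2) comparisons), then find max among winners and min among losers. Total: ceil(3*280/2) - 2 = 418 comparisons.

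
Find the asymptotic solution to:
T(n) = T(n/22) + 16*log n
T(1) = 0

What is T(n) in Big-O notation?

Each of the log_22(n) levels adds O(log n). T(n) = O(log^2 n).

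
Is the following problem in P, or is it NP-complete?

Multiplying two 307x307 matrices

This problem is in P: the schoolbook algorithm runs in O(n^3).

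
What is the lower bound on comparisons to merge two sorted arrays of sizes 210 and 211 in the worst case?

Adversary: with |210 - 211| <= 1 the inputs can be fully interleaved so that every adjacent pair in the merged output comes from different arrays. Then each of the 420 adjacent pairs must be directly compared, or the algorithm cannot determine their relative order. Standard merge meets this bound.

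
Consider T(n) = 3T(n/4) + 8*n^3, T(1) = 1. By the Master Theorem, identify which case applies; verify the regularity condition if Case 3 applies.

a=3, b=4, f(n)=8*n^3.
log_4(3) = 0.7925 < 3.
f(n) = Omega(n^(0.7925+epsilon)) for some epsilon > 0, so Case 3 is the candidate.
Regularity: a*f(n/b) = 3*8*(n/4)^3 = (3/64)*8*n^3 <= c*f(n) with c = 3/64 < 1. Satisfied.
Case 3: T(n) = Theta(n^3).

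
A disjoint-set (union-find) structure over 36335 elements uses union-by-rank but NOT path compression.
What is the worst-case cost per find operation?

Union-by-rank alone keeps every tree's height <= log_2(36335) ~= 15.1. Each find traverses from a node to its root, costing O(height) = O(log n). Without path compression this bound is tight.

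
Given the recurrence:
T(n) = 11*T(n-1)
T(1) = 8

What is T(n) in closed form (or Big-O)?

Each step multiplies by 11. T(n) = T(1)*11^(n-1) = 8*11^(n-1).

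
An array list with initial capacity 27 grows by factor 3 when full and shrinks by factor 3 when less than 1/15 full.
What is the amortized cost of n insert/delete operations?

Using potential function Phi = |3*size - capacity|. Resizing costs are offset by potential release. Amortized O(1) per operation.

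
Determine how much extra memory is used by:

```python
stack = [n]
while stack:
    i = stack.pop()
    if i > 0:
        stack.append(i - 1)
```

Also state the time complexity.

Space complexity: O(1).
Only a constant amount of auxiliary storage is used; nothing grows with n.
Time complexity: O(n).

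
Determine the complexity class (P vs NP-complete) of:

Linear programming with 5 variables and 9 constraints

This problem is in P: the ellipsoid and interior-point methods run in polynomial time.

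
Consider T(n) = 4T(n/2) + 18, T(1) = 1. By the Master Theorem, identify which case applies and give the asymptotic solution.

a=4, b=2, f(n)=18.
log_2(4) = 2 > 0.
Since f(n) = O(n^0) is polynomially smaller than n^2, Case 1 applies.
T(n) = Theta(n^2).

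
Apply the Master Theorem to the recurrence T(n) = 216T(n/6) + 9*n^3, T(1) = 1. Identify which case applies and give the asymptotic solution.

a=216, b=6, f(n)=9*n^3.
log_6(216) = 3, so n^(log_b(a)) = n^3.
f(n) = Theta(n^3), so Case 2 applies.
T(n) = Theta(n^3 log n).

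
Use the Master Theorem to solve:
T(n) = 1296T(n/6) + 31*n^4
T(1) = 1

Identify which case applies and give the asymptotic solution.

a=1296, b=6, f(n)=31*n^4.
log_6(1296) = 4, so n^(log_b(a)) = n^4.
f(n) = Theta(n^4), so Case 2 applies.
T(n) = Theta(n^4 log n).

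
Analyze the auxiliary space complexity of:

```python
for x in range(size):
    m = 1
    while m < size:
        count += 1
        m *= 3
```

Space complexity: O(1).
Only a constant amount of auxiliary storage is used; nothing grows with n.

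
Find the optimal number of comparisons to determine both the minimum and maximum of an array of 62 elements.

Naive approach: 122 comparisons (61 for max + 61 for min).
Optimal: Compare elements in pairs first (floor(n/2) = 31 comparisons), then find max among winners and min among losers (30 comparisons each).
Total: ceil(3n/2) - 2 = 91 comparisons. An adversary argument shows this is also a lower bound.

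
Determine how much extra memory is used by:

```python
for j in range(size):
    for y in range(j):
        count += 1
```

Space complexity: O(1).
Only a constant amount of auxiliary storage is used; nothing grows with n.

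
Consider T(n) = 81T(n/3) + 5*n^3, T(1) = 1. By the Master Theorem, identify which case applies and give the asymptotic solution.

a=81, b=3, f(n)=5*n^3.
log_3(81) = 4 > 3.
Since f(n) = O(n^3) is polynomially smaller than n^4, Case 1 applies.
T(n) = Theta(n^4).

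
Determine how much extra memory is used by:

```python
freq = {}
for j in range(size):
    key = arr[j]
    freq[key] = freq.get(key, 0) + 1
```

Space complexity: O(n).
Auxiliary storage grows linearly with the input size n in the worst case.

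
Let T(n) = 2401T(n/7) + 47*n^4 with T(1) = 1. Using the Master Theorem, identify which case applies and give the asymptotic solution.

a=2401, b=7, f(n)=47*n^4.
log_7(2401) = 4, so n^(log_b(a)) = n^4.
f(n) = Theta(n^4), so Case 2 applies.
T(n) = Theta(n^4 log n).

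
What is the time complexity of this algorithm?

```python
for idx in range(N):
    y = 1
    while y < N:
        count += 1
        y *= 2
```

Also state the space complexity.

Time complexity: O(n log n).
Space complexity: O(1).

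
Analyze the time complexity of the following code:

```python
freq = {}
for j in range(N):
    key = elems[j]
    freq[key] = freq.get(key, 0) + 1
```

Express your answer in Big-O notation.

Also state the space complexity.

Time complexity: O(n).
Space complexity: O(n).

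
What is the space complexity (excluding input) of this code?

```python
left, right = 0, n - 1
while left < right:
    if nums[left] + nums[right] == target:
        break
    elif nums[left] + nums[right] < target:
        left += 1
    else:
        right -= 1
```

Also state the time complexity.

Space complexity: O(1).
Only a constant amount of auxiliary storage is used; nothing grows with n.
Time complexity: O(n).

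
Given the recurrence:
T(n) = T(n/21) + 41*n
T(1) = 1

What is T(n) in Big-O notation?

Geometric series: 41*n*(1 + 1/21 + 1/21^2 + ...) = O(n). T(n) = O(n).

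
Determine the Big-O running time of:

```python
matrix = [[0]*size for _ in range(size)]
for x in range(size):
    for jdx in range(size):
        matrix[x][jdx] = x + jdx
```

Time complexity: O(n^2).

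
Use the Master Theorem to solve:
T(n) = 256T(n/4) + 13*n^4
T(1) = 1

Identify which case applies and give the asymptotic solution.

a=256, b=4, f(n)=13*n^4.
log_4(256) = 4, so n^(log_b(a)) = n^4.
f(n) = Theta(n^4), so Case 2 applies.
T(n) = Theta(n^4 log n).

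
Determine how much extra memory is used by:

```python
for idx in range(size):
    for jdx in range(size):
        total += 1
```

Space complexity: O(1).
Only a constant amount of auxiliary storage is used; nothing grows with n.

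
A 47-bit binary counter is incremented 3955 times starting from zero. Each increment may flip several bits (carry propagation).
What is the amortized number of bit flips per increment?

Bit i flips on every 2^i-th increment, so over 3955 increments bit i flips floor(3955/2^i) times. Summing over i: total flips < 2 * 3955. Amortized: < 2 = O(1) per increment.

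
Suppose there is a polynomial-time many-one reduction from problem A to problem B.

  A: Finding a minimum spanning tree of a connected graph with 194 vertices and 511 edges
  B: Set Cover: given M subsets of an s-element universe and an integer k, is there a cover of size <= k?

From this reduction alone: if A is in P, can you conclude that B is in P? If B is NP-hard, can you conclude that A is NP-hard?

A poly-time reduction A <=_p B transfers tractability DOWN (B easy => A easy) and hardness UP (A hard => B hard), not the reverse.
From A in P, the reduction alone does NOT give B in P: any problem in P trivially reduces to SAT, yet SAT is not known to be in P.
From B NP-hard, the reduction alone does NOT give A NP-hard: again, easy problems reduce to hard ones.
(Here in fact A is P and B is NP-complete.)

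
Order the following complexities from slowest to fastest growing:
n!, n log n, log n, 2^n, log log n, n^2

Ordered by growth rate: log log n < log n < n log n < n^2 < 2^n < n!.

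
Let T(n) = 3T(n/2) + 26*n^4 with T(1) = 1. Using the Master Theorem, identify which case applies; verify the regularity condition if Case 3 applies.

a=3, b=2, f(n)=26*n^4.
log_2(3) = 1.585 < 4.
f(n) = Omega(n^(1.585+epsilon)) for some epsilon > 0, so Case 3 is the candidate.
Regularity: a*f(n/b) = 3*26*(n/2)^4 = (3/16)*26*n^4 <= c*f(n) with c = 3/16 < 1. Satisfied.
Case 3: T(n) = Theta(n^4).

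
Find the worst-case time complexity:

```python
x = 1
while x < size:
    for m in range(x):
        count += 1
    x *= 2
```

Time complexity: O(n).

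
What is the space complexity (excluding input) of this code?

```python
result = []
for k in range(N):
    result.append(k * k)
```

Space complexity: O(n).
Auxiliary storage grows linearly with the input size n in the worst case.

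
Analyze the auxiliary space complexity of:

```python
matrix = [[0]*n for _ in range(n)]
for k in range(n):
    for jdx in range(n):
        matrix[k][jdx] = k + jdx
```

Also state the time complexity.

Space complexity: O(n^2).
A 2D structure of size n x n is allocated.
Time complexity: O(n^2).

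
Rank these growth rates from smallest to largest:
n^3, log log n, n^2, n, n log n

Ordered by growth rate: log log n < n < n log n < n^2 < n^3.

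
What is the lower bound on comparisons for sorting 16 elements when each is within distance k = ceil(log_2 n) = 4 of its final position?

Partition the 16 positions into floor(n/k) blocks of k = 4 consecutive positions; any permutation within a block keeps every element within k of its final position, so there are at least (k!)^(n/k) distinguishable inputs. Lower bound: log_2((k!)^(n/k)) = (n/k) * log_2(k!) = Theta(n log k); with k = ceil(log_2 n), this is Omega(n log log n).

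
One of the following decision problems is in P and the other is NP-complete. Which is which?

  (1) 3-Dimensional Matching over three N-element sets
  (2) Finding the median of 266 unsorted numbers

(1) is NP-complete: one of Karp's 21 NP-complete problems.
(2) is P: linear-time selection (median-of-medians) runs in O(n).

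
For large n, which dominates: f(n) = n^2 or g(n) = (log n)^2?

f(n) = n^2 grows faster: any positive polynomial dominates any polylog.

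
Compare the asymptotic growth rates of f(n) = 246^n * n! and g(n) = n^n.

f(n) = 246^n * n! grows faster: by Stirling n! ~ sqrt(2 pi n)(n/e)^n, so 246^n n! / n^n ~ (246/e)^n sqrt(2 pi n) -> infinity since 246/e > 1.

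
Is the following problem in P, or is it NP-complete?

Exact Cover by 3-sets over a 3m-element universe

This problem is NP-complete: one of Karp's 21 NP-complete problems.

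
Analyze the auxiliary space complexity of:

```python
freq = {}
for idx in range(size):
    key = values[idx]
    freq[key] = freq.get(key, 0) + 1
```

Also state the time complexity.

Space complexity: O(n).
Auxiliary storage grows linearly with the input size n in the worst case.
Time complexity: O(n).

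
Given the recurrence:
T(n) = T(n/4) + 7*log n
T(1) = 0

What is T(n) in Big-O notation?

Each of the log_4(n) levels adds O(log n). T(n) = O(log^2 n).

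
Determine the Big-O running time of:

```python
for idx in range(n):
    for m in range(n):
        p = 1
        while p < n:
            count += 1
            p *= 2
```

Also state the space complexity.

Time complexity: O(n^2 log n).
Space complexity: O(1).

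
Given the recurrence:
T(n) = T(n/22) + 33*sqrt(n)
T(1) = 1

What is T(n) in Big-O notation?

Each level contributes sqrt(n/22^k). Geometric series with ratio 1/sqrt(22) < 1 sums to O(sqrt(n)).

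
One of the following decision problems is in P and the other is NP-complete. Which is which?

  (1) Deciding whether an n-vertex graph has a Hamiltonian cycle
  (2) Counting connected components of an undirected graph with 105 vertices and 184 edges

(1) is NP-complete: one of Karp's 21 NP-complete problems.
(2) is P: BFS/DFS visits each vertex and edge once: O(V+E).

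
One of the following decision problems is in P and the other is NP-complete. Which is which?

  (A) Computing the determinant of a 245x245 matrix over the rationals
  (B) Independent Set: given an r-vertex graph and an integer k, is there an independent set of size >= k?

(A) is P: Gaussian elimination runs in O(n^3).
(B) is NP-complete: complement of Clique (with k part of the input).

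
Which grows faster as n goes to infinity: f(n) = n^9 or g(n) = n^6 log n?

f(n) = n^9 grows faster: n^9 / (n^6 log n) = n^3/log n -> infinity.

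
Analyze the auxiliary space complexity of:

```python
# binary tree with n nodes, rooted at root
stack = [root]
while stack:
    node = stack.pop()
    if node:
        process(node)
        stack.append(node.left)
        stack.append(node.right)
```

Space complexity: O(n).
Auxiliary storage grows linearly with the input size n in the worst case.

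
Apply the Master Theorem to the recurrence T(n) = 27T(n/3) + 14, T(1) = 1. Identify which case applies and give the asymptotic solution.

a=27, b=3, f(n)=14.
log_3(27) = 3 > 0.
Since f(n) = O(n^0) is polynomially smaller than n^3, Case 1 applies.
T(n) = Theta(n^3).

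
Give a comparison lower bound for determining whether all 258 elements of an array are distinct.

In the algebraic decision-tree model, the YES region for element distinctness on 258 elements has 258! connected components (one per ordering). Ben-Or's theorem then gives a lower bound of Omega(log(n!)) = Omega(n log n).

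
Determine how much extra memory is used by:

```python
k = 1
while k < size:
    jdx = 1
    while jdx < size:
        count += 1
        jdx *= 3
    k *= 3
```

Space complexity: O(1).
Only a constant amount of auxiliary storage is used; nothing grows with n.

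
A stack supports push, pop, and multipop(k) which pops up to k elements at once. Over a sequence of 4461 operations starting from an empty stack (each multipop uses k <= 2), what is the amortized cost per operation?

Each element is pushed exactly once and popped at most once (whether by pop or as part of a multipop). So the total number of individual pops over the whole sequence is at most the number of pushes, which is at most 4461. Total work <= 2 * 4461, hence O(1) amortized per operation.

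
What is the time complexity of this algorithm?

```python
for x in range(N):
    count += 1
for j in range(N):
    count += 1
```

Time complexity: O(n).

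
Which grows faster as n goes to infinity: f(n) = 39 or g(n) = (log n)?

g(n) = (log n) grows faster: any unbounded function dominates a constant.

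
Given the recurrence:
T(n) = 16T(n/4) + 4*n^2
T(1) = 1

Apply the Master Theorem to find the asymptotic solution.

a=16, b=4, f(n)=4*n^2. log_4(16) = 2. Case 2: T(n) = O(n^2 log n).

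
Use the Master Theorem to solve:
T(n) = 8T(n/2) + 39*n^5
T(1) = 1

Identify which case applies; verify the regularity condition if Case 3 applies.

a=8, b=2, f(n)=39*n^5.
log_2(8) = 3 < 5.
f(n) = Omega(n^(3+epsilon)) for some epsilon > 0, so Case 3 is the candidate.
Regularity: a*f(n/b) = 8*39*(n/2)^5 = (8/32)*39*n^5 <= c*f(n) with c = 8/32 < 1. Satisfied.
Case 3: T(n) = Theta(n^5).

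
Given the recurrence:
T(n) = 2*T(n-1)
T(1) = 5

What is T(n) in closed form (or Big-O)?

Each step multiplies by 2. T(n) = T(1)*2^(n-1) = 5*2^(n-1).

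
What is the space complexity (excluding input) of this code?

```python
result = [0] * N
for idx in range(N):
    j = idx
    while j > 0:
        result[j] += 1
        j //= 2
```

Space complexity: O(n).
Auxiliary storage grows linearly with the input size n in the worst case.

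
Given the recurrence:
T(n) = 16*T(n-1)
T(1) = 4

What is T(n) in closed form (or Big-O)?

Each step multiplies by 16. T(n) = T(1)*16^(n-1) = 4*16^(n-1).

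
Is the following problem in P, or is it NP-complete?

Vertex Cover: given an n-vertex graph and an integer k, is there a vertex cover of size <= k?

This problem is NP-complete: one of Karp's 21 NP-complete problems (with k part of the input; for any fixed constant k it is in P).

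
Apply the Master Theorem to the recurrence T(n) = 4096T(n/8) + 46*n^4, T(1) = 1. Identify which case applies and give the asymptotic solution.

a=4096, b=8, f(n)=46*n^4.
log_8(4096) = 4, so n^(log_b(a)) = n^4.
f(n) = Theta(n^4), so Case 2 applies.
T(n) = Theta(n^4 log n).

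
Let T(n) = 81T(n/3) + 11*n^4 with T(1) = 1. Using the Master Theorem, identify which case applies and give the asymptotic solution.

a=81, b=3, f(n)=11*n^4.
log_3(81) = 4, so n^(log_b(a)) = n^4.
f(n) = Theta(n^4), so Case 2 applies.
T(n) = Theta(n^4 log n).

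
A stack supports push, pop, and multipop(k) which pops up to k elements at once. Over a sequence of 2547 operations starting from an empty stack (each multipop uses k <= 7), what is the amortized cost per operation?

Each element is pushed exactly once and popped at most once (whether by pop or as part of a multipop). So the total number of individual pops over the whole sequence is at most the number of pushes, which is at most 2547. Total work <= 2 * 2547, hence O(1) amortized per operation.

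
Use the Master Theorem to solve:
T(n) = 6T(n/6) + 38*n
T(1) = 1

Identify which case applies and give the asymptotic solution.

a=6, b=6, f(n)=38*n.
log_6(6) = 1, so n^(log_b(a)) = n.
f(n) = Theta(n), so Case 2 applies.
T(n) = Theta(n log n).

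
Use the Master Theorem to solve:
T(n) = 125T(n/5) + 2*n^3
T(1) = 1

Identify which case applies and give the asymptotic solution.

a=125, b=5, f(n)=2*n^3.
log_5(125) = 3, so n^(log_b(a)) = n^3.
f(n) = Theta(n^3), so Case 2 applies.
T(n) = Theta(n^3 log n).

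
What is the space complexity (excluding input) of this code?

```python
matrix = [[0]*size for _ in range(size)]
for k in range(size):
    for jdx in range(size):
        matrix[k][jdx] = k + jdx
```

Space complexity: O(n^2).
A 2D structure of size n x n is allocated.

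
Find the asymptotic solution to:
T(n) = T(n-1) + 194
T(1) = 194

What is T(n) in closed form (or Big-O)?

Unrolling: T(n) = T(n-1) + 194 = T(n-2) + 2*194 = ... = T(1) + (n-1)*194 = 194 + (n-1)*194 = 194n.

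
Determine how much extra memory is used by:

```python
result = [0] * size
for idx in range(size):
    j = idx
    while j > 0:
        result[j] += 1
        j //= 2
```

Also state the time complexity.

Space complexity: O(n).
Auxiliary storage grows linearly with the input size n in the worst case.
Time complexity: O(n log n).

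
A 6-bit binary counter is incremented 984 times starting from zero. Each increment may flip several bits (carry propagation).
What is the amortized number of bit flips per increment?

Bit i flips on every 2^i-th increment, so over 984 increments bit i flips floor(984/2^i) times. Summing over i: total flips < 2 * 984. Amortized: < 2 = O(1) per increment.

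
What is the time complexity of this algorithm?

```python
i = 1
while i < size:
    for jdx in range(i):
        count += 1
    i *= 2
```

Time complexity: O(n).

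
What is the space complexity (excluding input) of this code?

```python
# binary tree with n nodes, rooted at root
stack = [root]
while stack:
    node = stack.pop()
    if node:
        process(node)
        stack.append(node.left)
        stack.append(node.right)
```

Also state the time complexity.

Space complexity: O(n).
Auxiliary storage grows linearly with the input size n in the worst case.
Time complexity: O(n).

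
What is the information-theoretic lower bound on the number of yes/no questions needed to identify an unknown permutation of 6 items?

There are 6! = 720 permutations. Each yes/no question gives at most 1 bit, so at least ceil(log_2(720)) = 10 questions are needed.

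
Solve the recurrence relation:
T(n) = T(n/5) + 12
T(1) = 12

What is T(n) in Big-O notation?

Each step divides n by 5 and adds 12. After log_5(n) steps, T(n) = O(log n).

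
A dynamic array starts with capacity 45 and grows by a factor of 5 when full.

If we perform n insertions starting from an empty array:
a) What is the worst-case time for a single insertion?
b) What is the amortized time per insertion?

(a) Worst-case single insertion: O(n) -- when the array is full at capacity c, the resize copies all c elements, and c can be Theta(n).
(b) Resizes happen at sizes 45, 225, 1125, ... Total copy cost for n insertions: 45 + 225 + ... = O(n) (geometric series with ratio 1/5). Amortized cost per insertion: O(n)/n = O(1).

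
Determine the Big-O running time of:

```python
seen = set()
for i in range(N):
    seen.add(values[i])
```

Time complexity: O(n).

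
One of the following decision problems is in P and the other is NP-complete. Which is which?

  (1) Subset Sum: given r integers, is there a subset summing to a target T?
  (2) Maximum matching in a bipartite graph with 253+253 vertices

(1) is NP-complete: one of Karp's 21 NP-complete problems.
(2) is P: Hopcroft-Karp runs in O(E sqrt(V)).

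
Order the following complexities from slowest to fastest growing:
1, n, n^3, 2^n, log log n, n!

Ordered by growth rate: 1 < log log n < n < n^3 < 2^n < n!.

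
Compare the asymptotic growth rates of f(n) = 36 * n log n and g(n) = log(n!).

f(n) = 36 * n log n and g(n) = log(n!) are Theta of each other: Stirling: log(n!) = n log n - n + O(log n) = Theta(n log n); the constant 36 doesn't change the Theta class.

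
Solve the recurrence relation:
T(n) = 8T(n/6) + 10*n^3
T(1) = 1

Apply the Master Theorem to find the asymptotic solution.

a=8, b=6, f(n)=10*n^3. log_6(8) = 1.161 < 3. Case 3: T(n) = O(n^3).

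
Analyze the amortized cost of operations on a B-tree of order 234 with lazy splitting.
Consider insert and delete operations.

In a B-tree of order 234, a node splits when it has 234 keys. With lazy splitting, we use potential Phi = number of full nodes + number of near-empty nodes. Each split costs O(1) but reduces potential. Between splits, at least 117 insertions must occur in that node. Amortized structural cost is O(1) per operation, plus O(log_234 n) traversal.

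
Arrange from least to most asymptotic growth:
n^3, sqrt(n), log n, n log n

Ordered by growth rate: log n < sqrt(n) < n log n < n^3.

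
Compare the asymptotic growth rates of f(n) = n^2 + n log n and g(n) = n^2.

f(n) = n^2 + n log n and g(n) = n^2 are Theta of each other: the lower-order n log n term is o(n^2); both are Theta(n^2).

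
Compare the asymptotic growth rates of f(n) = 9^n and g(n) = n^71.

f(n) = 9^n grows faster: any exponential with base > 1 dominates every polynomial.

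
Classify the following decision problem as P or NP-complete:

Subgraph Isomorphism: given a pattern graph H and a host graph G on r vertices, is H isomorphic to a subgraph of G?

This problem is NP-complete: generalizes Clique and Hamiltonian Path (pattern size is part of the input).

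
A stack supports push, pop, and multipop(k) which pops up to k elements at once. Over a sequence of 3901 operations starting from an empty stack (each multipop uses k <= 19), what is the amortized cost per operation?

Each element is pushed exactly once and popped at most once (whether by pop or as part of a multipop). So the total number of individual pops over the whole sequence is at most the number of pushes, which is at most 3901. Total work <= 2 * 3901, hence O(1) amortized per operation.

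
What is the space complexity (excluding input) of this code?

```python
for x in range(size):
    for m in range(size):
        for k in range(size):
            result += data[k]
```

Space complexity: O(1).
Only a constant amount of auxiliary storage is used; nothing grows with n.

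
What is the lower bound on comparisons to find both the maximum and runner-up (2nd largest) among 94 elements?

Lower bound: finding the max needs 94-1 comparisons. By an adversary weight-doubling argument, the maximum element must personally win at least ceil(log_2(94)) = 7 comparisons in any correct algorithm. The 2nd largest is among those 7 direct losers, and distinguishing it requires 7-1 more comparisons. Total >= 94-1 + 7-1 = 99. A balanced tournament achieves this bound exactly.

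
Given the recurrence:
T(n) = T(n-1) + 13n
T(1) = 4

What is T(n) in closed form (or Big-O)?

Unrolling: T(n) = 4 + 13*(2 + 3 + ... + n) = 4 + 13*(n(n+1)/2 - 1) = O(n^2).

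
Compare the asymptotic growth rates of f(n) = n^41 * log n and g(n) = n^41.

f(n) = n^41 * log n grows faster: extra log n factor -> infinity.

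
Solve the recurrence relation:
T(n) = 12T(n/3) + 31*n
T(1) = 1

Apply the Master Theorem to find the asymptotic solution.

a=12, b=3, f(n)=31*n. log_3(12) = 2.262. Case 1 of Master Theorem: T(n) = O(n^2.262).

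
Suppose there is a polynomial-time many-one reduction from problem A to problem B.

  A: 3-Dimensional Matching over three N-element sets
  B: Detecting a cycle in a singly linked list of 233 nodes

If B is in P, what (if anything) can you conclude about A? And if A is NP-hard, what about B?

A poly-time reduction A <=_p B means any A-instance can be transformed to a B-instance in poly time.
If B is in P: compose the reduction with B's poly-time algorithm to solve A in poly time, so A is in P.
If A is NP-hard: every NP problem reduces to A, which reduces to B; composing reductions, every NP problem reduces to B, so B is NP-hard.
(Here in fact A is NP-complete and B is in P, so no such reduction is known -- its existence would imply P = NP; the analysis concerns only what the assumed reduction would or would not let you conclude.)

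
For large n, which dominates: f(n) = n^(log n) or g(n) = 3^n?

g(n) = 3^n grows faster: take logs: log(n^(log n)) = (log n)^2, log(3^n) = n log 3; n dominates (log n)^2.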